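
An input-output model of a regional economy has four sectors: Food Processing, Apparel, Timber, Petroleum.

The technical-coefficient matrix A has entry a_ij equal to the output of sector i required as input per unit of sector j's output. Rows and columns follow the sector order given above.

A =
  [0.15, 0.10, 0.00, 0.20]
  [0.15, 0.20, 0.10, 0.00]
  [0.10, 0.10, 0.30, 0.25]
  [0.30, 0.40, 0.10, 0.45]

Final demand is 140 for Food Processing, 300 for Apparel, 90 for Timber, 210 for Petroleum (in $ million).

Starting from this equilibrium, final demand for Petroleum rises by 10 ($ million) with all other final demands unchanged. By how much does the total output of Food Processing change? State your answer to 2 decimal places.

I − A =
  [   0.85    -0.10     0.00    -0.20]
  [  -0.15     0.80    -0.10     0.00]
  [  -0.10    -0.10     0.70    -0.25]
  [  -0.30    -0.40    -0.10     0.55]
Compute the cofactors C_ij = (−1)^(i+j)·(3×3 minor ij) of I−A; the adjugate is their transpose:
adj(I−A) = Cᵀ =
  [ 0.27250   0.09400   0.02950   0.11250]
  [ 0.06700   0.26200   0.04375   0.04425]
  [ 0.12725   0.14675   0.30575   0.18525]
  [ 0.22050   0.26850   0.10350   0.45600]
det(I−A) = Σ_j (I−A)_1j·C_1j = (0.85)(0.27250) + (-0.10)(0.06700) + (0.00)(0.12725) + (-0.20)(0.22050) = 0.180825
(I − A)⁻¹ = adj(I−A) / det(I−A) ≈
  [   1.5070     0.5198     0.1631     0.6221]
  [   0.3705     1.4489     0.2419     0.2447]
  [   0.7037     0.8116     1.6909     1.0245]
  [   1.2194     1.4849     0.5724     2.5218]
Δx = (I − A)⁻¹ Δd with Δd having +10 in the Petroleum component and 0 elsewhere.
So Δx_F = L_FP · (+10), where L_FP = adj(I−A)_FP / det(I−A) = 0.11250 / 0.180825.
Δx_F = 0.11250 × (+10) / 0.180825 = 1.125 / 0.180825 ≈ 6.22.

Δx_F = 6.22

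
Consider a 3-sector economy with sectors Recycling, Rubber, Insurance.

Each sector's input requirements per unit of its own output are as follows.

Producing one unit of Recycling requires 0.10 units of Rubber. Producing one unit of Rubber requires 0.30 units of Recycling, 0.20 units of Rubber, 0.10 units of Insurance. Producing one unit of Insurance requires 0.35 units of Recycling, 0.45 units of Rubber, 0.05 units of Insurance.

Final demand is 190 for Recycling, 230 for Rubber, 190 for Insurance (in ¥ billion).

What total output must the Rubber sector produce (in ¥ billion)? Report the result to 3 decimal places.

I − A =
  [   1.00    -0.30    -0.35]
  [  -0.10     0.80    -0.45]
  [   0.00    -0.10     0.95]
Cofactors of I−A, C_ij = (−1)^(i+j)·(minor ij) (rows/columns in the sector order above):
  C_11 = (0.80)(0.95) − (-0.45)(-0.10) = 0.7150
  C_12 = −[(-0.10)(0.95) − (-0.45)(0.00)] = 0.0950
  C_13 = (-0.10)(-0.10) − (0.80)(0.00) = 0.0100
  C_21 = −[(-0.30)(0.95) − (-0.35)(-0.10)] = 0.3200
  C_22 = (1.00)(0.95) − (-0.35)(0.00) = 0.9500
  C_23 = −[(1.00)(-0.10) − (-0.30)(0.00)] = 0.1000
  C_31 = (-0.30)(-0.45) − (-0.35)(0.80) = 0.4150
  C_32 = −[(1.00)(-0.45) − (-0.35)(-0.10)] = 0.4850
  C_33 = (1.00)(0.80) − (-0.30)(-0.10) = 0.7700
det(I−A) = Σ_j (I−A)_1j·C_1j = (1.00)(0.7150) + (-0.30)(0.0950) + (-0.35)(0.0100) = 0.6830
adj(I−A) = Cᵀ =
  [ 0.7150   0.3200   0.4150]
  [ 0.0950   0.9500   0.4850]
  [ 0.0100   0.1000   0.7700]
(I − A)⁻¹ = adj(I−A) / det(I−A) ≈
  [   1.0469     0.4685     0.6076]
  [   0.1391     1.3909     0.7101]
  [   0.0146     0.1464     1.1274]
x = (I − A)⁻¹ d = adj(I−A)·d / det(I−A), with det(I−A) = 0.6830:
  x_1 = (0.7150·190 + 0.3200·230 + 0.4150·190) / 0.6830 = 288.30 / 0.6830 ≈ 422.108
  x_2 = (0.0950·190 + 0.9500·230 + 0.4850·190) / 0.6830 = 328.70 / 0.6830 ≈ 481.259
  x_3 = (0.0100·190 + 0.1000·230 + 0.7700·190) / 0.6830 = 171.20 / 0.6830 ≈ 250.659

x_2 = 481.259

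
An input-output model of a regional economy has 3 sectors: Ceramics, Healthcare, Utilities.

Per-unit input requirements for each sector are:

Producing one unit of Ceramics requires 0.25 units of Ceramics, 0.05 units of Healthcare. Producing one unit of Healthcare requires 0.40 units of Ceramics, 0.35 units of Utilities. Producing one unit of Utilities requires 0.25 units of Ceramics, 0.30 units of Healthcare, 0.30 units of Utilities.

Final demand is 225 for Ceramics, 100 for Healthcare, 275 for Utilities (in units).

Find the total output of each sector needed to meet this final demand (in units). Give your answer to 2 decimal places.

x_1 = 636.58, x_2 = 293.75, x_3 = 539.73

I − A =
  [   0.75    -0.40    -0.25]
  [  -0.05     1.00    -0.30]
  [   0.00    -0.35     0.70]
Cofactors of I−A, C_ij = (−1)^(i+j)·(minor ij) (rows/columns in the sector order above):
  C_11 = (1.00)(0.70) − (-0.30)(-0.35) = 0.5950
  C_12 = −[(-0.05)(0.70) − (-0.30)(0.00)] = 0.0350
  C_13 = (-0.05)(-0.35) − (1.00)(0.00) = 0.0175
  C_21 = −[(-0.40)(0.70) − (-0.25)(-0.35)] = 0.3675
  C_22 = (0.75)(0.70) − (-0.25)(0.00) = 0.5250
  C_23 = −[(0.75)(-0.35) − (-0.40)(0.00)] = 0.2625
  C_31 = (-0.40)(-0.30) − (-0.25)(1.00) = 0.3700
  C_32 = −[(0.75)(-0.30) − (-0.25)(-0.05)] = 0.2375
  C_33 = (0.75)(1.00) − (-0.40)(-0.05) = 0.7300
det(I−A) = Σ_j (I−A)_1j·C_1j = (0.75)(0.5950) + (-0.40)(0.0350) + (-0.25)(0.0175) = 0.427875
adj(I−A) = Cᵀ =
  [ 0.5950   0.3675   0.3700]
  [ 0.0350   0.5250   0.2375]
  [ 0.0175   0.2625   0.7300]
(I − A)⁻¹ = adj(I−A) / det(I−A) ≈
  [   1.3906     0.8589     0.8647]
  [   0.0818     1.2270     0.5551]
  [   0.0409     0.6135     1.7061]
x = (I − A)⁻¹ d = adj(I−A)·d / det(I−A), with det(I−A) = 0.427875:
  x_1 = (0.5950·225 + 0.3675·100 + 0.3700·275) / 0.427875 = 272.375 / 0.427875 ≈ 636.58
  x_2 = (0.0350·225 + 0.5250·100 + 0.2375·275) / 0.427875 = 125.6875 / 0.427875 ≈ 293.75
  x_3 = (0.0175·225 + 0.2625·100 + 0.7300·275) / 0.427875 = 230.9375 / 0.427875 ≈ 539.73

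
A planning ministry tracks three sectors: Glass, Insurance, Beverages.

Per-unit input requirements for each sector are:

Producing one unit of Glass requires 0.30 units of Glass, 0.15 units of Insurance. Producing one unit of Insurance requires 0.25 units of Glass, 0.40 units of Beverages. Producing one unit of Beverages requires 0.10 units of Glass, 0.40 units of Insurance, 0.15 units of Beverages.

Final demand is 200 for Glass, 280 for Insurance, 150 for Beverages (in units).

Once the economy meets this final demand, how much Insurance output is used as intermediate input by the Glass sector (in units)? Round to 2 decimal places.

z_21 = 80.44

I − A =
  [   0.70    -0.25    -0.10]
  [  -0.15     1.00    -0.40]
  [   0.00    -0.40     0.85]
Cofactors of I−A, C_ij = (−1)^(i+j)·(minor ij) (rows/columns in the sector order above):
  C_11 = (1.00)(0.85) − (-0.40)(-0.40) = 0.6900
  C_12 = −[(-0.15)(0.85) − (-0.40)(0.00)] = 0.1275
  C_13 = (-0.15)(-0.40) − (1.00)(0.00) = 0.0600
  C_21 = −[(-0.25)(0.85) − (-0.10)(-0.40)] = 0.2525
  C_22 = (0.70)(0.85) − (-0.10)(0.00) = 0.5950
  C_23 = −[(0.70)(-0.40) − (-0.25)(0.00)] = 0.2800
  C_31 = (-0.25)(-0.40) − (-0.10)(1.00) = 0.2000
  C_32 = −[(0.70)(-0.40) − (-0.10)(-0.15)] = 0.2950
  C_33 = (0.70)(1.00) − (-0.25)(-0.15) = 0.6625
det(I−A) = Σ_j (I−A)_1j·C_1j = (0.70)(0.6900) + (-0.25)(0.1275) + (-0.10)(0.0600) = 0.445125
adj(I−A) = Cᵀ =
  [ 0.6900   0.2525   0.2000]
  [ 0.1275   0.5950   0.2950]
  [ 0.0600   0.2800   0.6625]
(I − A)⁻¹ = adj(I−A) / det(I−A) ≈
  [   1.5501     0.5673     0.4493]
  [   0.2864     1.3367     0.6627]
  [   0.1348     0.6290     1.4883]
First solve x = (I − A)⁻¹ d = adj(I−A)·d / det(I−A); in particular x_1 = (0.6900·200 + 0.2525·280 + 0.2000·150) / 0.445125 = 238.70 / 0.445125 ≈ 536.2539.
Intermediate flow from 2 to 1: z_21 = a_21 · x_1 = 0.15 × 238.70 / 0.445125 = 35.805 / 0.445125 ≈ 80.44.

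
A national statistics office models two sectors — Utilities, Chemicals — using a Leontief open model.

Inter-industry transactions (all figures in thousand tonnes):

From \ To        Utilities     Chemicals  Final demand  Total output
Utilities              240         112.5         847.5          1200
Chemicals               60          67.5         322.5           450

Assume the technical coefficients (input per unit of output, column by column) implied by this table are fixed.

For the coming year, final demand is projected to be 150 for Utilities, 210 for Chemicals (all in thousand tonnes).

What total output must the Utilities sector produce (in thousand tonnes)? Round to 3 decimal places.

x_U = 269.663

Technical coefficients a_ij = z_ij / X_j:
  a_UU = 240/1200 = 0.20, a_CU = 60/1200 = 0.05
  a_UC = 112.5/450 = 0.25, a_CC = 67.5/450 = 0.15
I − A =
  [   0.80    -0.25]
  [  -0.05     0.85]
det(I−A) = (0.80)(0.85) − (-0.25)(-0.05) = 0.6675
adj(I−A) = [[0.85, 0.25], [0.05, 0.80]]
(I − A)⁻¹ = adj(I−A) / det(I−A) ≈
  [   1.2734     0.3745]
  [   0.0749     1.1985]
x = (I − A)⁻¹ d = adj(I−A)·d / det(I−A), with det(I−A) = 0.6675:
  x_U = (0.85·150 + 0.25·210) / 0.6675 = 180.00 / 0.6675 ≈ 269.663
  x_C = (0.05·150 + 0.80·210) / 0.6675 = 175.50 / 0.6675 ≈ 262.921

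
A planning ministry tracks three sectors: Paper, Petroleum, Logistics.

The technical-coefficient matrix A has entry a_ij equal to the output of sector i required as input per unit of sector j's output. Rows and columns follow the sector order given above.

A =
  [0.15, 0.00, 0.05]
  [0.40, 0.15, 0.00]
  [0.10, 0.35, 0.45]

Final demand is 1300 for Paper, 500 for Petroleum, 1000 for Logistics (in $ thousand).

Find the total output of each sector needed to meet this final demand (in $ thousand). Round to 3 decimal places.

I − A =
  [   0.85     0.00    -0.05]
  [  -0.40     0.85     0.00]
  [  -0.10    -0.35     0.55]
Cofactors of I−A, C_ij = (−1)^(i+j)·(minor ij) (rows/columns in the sector order above):
  C_11 = (0.85)(0.55) − (0.00)(-0.35) = 0.4675
  C_12 = −[(-0.40)(0.55) − (0.00)(-0.10)] = 0.2200
  C_13 = (-0.40)(-0.35) − (0.85)(-0.10) = 0.2250
  C_21 = −[(0.00)(0.55) − (-0.05)(-0.35)] = 0.0175
  C_22 = (0.85)(0.55) − (-0.05)(-0.10) = 0.4625
  C_23 = −[(0.85)(-0.35) − (0.00)(-0.10)] = 0.2975
  C_31 = (0.00)(0.00) − (-0.05)(0.85) = 0.0425
  C_32 = −[(0.85)(0.00) − (-0.05)(-0.40)] = 0.0200
  C_33 = (0.85)(0.85) − (0.00)(-0.40) = 0.7225
det(I−A) = Σ_j (I−A)_1j·C_1j = (0.85)(0.4675) + (0.00)(0.2200) + (-0.05)(0.2250) = 0.386125
adj(I−A) = Cᵀ =
  [ 0.4675   0.0175   0.0425]
  [ 0.2200   0.4625   0.0200]
  [ 0.2250   0.2975   0.7225]
(I − A)⁻¹ = adj(I−A) / det(I−A) ≈
  [   1.2107     0.0453     0.1101]
  [   0.5698     1.1978     0.0518]
  [   0.5827     0.7705     1.8712]
x = (I − A)⁻¹ d = adj(I−A)·d / det(I−A), with det(I−A) = 0.386125:
  x_1 = (0.4675·1300 + 0.0175·500 + 0.0425·1000) / 0.386125 = 659.00 / 0.386125 ≈ 1706.701
  x_2 = (0.2200·1300 + 0.4625·500 + 0.0200·1000) / 0.386125 = 537.25 / 0.386125 ≈ 1391.389
  x_3 = (0.2250·1300 + 0.2975·500 + 0.7225·1000) / 0.386125 = 1163.75 / 0.386125 ≈ 3013.920

x_1 = 1706.701, x_2 = 1391.389, x_3 = 3013.920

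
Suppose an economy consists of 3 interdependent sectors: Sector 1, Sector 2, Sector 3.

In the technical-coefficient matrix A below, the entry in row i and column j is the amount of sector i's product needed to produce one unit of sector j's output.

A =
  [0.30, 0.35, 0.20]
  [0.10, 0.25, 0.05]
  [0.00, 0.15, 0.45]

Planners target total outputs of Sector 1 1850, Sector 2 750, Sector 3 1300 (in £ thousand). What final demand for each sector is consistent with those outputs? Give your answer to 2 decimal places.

I − A =
  [   0.70    -0.35    -0.20]
  [  -0.10     0.75    -0.05]
  [   0.00    -0.15     0.55]
d = (I − A) x:
  d_1 = (+0.70)·1850 + (-0.35)·750 + (-0.20)·1300 = 772.50
  d_2 = (-0.10)·1850 + (+0.75)·750 + (-0.05)·1300 = 312.50
  d_3 = (+0.00)·1850 + (-0.15)·750 + (+0.55)·1300 = 602.50

d_1 = 772.50, d_2 = 312.50, d_3 = 602.50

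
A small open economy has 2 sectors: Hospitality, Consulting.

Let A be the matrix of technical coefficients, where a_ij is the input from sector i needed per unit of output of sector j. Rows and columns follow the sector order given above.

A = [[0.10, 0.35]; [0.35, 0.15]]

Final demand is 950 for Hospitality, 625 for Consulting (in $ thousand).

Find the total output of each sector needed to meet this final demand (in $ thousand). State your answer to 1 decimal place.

x_H = 1597.3, x_C = 1393.0

I − A =
  [   0.90    -0.35]
  [  -0.35     0.85]
det(I−A) = (0.90)(0.85) − (-0.35)(-0.35) = 0.6425
adj(I−A) = [[0.85, 0.35], [0.35, 0.90]]
(I − A)⁻¹ = adj(I−A) / det(I−A) ≈
  [   1.3230     0.5447]
  [   0.5447     1.4008]
x = (I − A)⁻¹ d = adj(I−A)·d / det(I−A), with det(I−A) = 0.6425:
  x_H = (0.85·950 + 0.35·625) / 0.6425 = 1026.25 / 0.6425 ≈ 1597.3
  x_C = (0.35·950 + 0.90·625) / 0.6425 = 895.00 / 0.6425 ≈ 1393.0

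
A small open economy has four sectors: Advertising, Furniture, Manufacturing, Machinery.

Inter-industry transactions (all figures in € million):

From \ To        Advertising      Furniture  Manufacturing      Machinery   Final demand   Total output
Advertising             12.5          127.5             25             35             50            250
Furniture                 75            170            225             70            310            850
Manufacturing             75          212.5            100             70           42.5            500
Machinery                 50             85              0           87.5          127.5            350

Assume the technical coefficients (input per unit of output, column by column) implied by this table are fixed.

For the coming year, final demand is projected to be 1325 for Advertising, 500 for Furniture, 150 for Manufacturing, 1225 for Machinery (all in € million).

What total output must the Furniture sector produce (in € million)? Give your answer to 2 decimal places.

x_2 = 3993.12

Technical coefficients a_ij = z_ij / X_j:
  a_11 = 12.5/250 = 0.05, a_21 = 75/250 = 0.30, a_31 = 75/250 = 0.30, a_41 = 50/250 = 0.20
  a_12 = 127.5/850 = 0.15, a_22 = 170/850 = 0.20, a_32 = 212.5/850 = 0.25, a_42 = 85/850 = 0.10
  a_13 = 25/500 = 0.05, a_23 = 225/500 = 0.45, a_33 = 100/500 = 0.20, a_43 = 0/500 = 0.00
  a_14 = 35/350 = 0.10, a_24 = 70/350 = 0.20, a_34 = 70/350 = 0.20, a_44 = 87.5/350 = 0.25
I − A =
  [   0.95    -0.15    -0.05    -0.10]
  [  -0.30     0.80    -0.45    -0.20]
  [  -0.30    -0.25     0.80    -0.20]
  [  -0.20    -0.10     0.00     0.75]
Compute the cofactors C_ij = (−1)^(i+j)·(3×3 minor ij) of I−A; the adjugate is their transpose:
adj(I−A) = Cᵀ =
  [ 0.370625   0.108375   0.084125   0.100750]
  [ 0.331250   0.540750   0.324875   0.275000]
  [ 0.278250   0.234875   0.492250   0.231000]
  [ 0.143000   0.101000   0.065750   0.429125]
det(I−A) = Σ_j (I−A)_1j·C_1j = (0.95)(0.370625) + (-0.15)(0.331250) + (-0.05)(0.278250) + (-0.10)(0.143000) = 0.27419375
(I − A)⁻¹ = adj(I−A) / det(I−A) ≈
  [   1.3517     0.3952     0.3068     0.3674]
  [   1.2081     1.9721     1.1848     1.0029]
  [   1.0148     0.8566     1.7953     0.8425]
  [   0.5215     0.3684     0.2398     1.5650]
x = (I − A)⁻¹ d = adj(I−A)·d / det(I−A), with det(I−A) = 0.27419375:
  x_1 = (0.370625·1325 + 0.108375·500 + 0.084125·150 + 0.100750·1225) / 0.27419375 = 681.303125 / 0.27419375 ≈ 2484.75
  x_2 = (0.331250·1325 + 0.540750·500 + 0.324875·150 + 0.275000·1225) / 0.27419375 = 1094.8875 / 0.27419375 ≈ 3993.12
  x_3 = (0.278250·1325 + 0.234875·500 + 0.492250·150 + 0.231000·1225) / 0.27419375 = 842.93125 / 0.27419375 ≈ 3074.22
  x_4 = (0.143000·1325 + 0.101000·500 + 0.065750·150 + 0.429125·1225) / 0.27419375 = 775.515625 / 0.27419375 ≈ 2828.35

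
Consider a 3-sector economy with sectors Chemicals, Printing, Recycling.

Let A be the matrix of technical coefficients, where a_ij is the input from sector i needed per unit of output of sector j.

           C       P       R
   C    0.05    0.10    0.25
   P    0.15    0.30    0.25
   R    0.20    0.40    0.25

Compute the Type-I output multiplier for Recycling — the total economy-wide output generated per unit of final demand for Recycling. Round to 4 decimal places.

I − A =
  [   0.95    -0.10    -0.25]
  [  -0.15     0.70    -0.25]
  [  -0.20    -0.40     0.75]
Cofactors of I−A, C_ij = (−1)^(i+j)·(minor ij) (rows/columns in the sector order above):
  C_11 = (0.70)(0.75) − (-0.25)(-0.40) = 0.4250
  C_12 = −[(-0.15)(0.75) − (-0.25)(-0.20)] = 0.1625
  C_13 = (-0.15)(-0.40) − (0.70)(-0.20) = 0.2000
  C_21 = −[(-0.10)(0.75) − (-0.25)(-0.40)] = 0.1750
  C_22 = (0.95)(0.75) − (-0.25)(-0.20) = 0.6625
  C_23 = −[(0.95)(-0.40) − (-0.10)(-0.20)] = 0.4000
  C_31 = (-0.10)(-0.25) − (-0.25)(0.70) = 0.2000
  C_32 = −[(0.95)(-0.25) − (-0.25)(-0.15)] = 0.2750
  C_33 = (0.95)(0.70) − (-0.10)(-0.15) = 0.6500
det(I−A) = Σ_j (I−A)_1j·C_1j = (0.95)(0.4250) + (-0.10)(0.1625) + (-0.25)(0.2000) = 0.3375
adj(I−A) = Cᵀ =
  [ 0.4250   0.1750   0.2000]
  [ 0.1625   0.6625   0.2750]
  [ 0.2000   0.4000   0.6500]
(I − A)⁻¹ = adj(I−A) / det(I−A) ≈
  [   1.25926     0.51852     0.59259]
  [   0.48148     1.96296     0.81481]
  [   0.59259     1.18519     1.92593]
The output multiplier for sector j is the column-j sum of the Leontief inverse (I − A)⁻¹ = adj(I−A) / det(I−A).
Column R of adj(I−A): (0.2000, 0.2750, 0.6500); det(I−A) = 0.3375.
m_R = (0.2000 + 0.2750 + 0.6500) / 0.3375 = 1.125 / 0.3375 ≈ 3.3333.

m_R = 3.3333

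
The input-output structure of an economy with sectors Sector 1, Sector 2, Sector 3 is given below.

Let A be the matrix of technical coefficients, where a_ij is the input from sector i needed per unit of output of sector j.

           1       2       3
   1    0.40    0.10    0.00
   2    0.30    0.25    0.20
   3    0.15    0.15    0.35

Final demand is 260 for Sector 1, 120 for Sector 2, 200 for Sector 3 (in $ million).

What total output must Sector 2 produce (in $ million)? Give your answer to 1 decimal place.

x_2 = 513.1

I − A =
  [   0.60    -0.10     0.00]
  [  -0.30     0.75    -0.20]
  [  -0.15    -0.15     0.65]
Cofactors of I−A, C_ij = (−1)^(i+j)·(minor ij) (rows/columns in the sector order above):
  C_11 = (0.75)(0.65) − (-0.20)(-0.15) = 0.4575
  C_12 = −[(-0.30)(0.65) − (-0.20)(-0.15)] = 0.2250
  C_13 = (-0.30)(-0.15) − (0.75)(-0.15) = 0.1575
  C_21 = −[(-0.10)(0.65) − (0.00)(-0.15)] = 0.0650
  C_22 = (0.60)(0.65) − (0.00)(-0.15) = 0.3900
  C_23 = −[(0.60)(-0.15) − (-0.10)(-0.15)] = 0.1050
  C_31 = (-0.10)(-0.20) − (0.00)(0.75) = 0.0200
  C_32 = −[(0.60)(-0.20) − (0.00)(-0.30)] = 0.1200
  C_33 = (0.60)(0.75) − (-0.10)(-0.30) = 0.4200
det(I−A) = Σ_j (I−A)_1j·C_1j = (0.60)(0.4575) + (-0.10)(0.2250) + (0.00)(0.1575) = 0.2520
adj(I−A) = Cᵀ =
  [ 0.4575   0.0650   0.0200]
  [ 0.2250   0.3900   0.1200]
  [ 0.1575   0.1050   0.4200]
(I − A)⁻¹ = adj(I−A) / det(I−A) ≈
  [   1.8155     0.2579     0.0794]
  [   0.8929     1.5476     0.4762]
  [   0.6250     0.4167     1.6667]
x = (I − A)⁻¹ d = adj(I−A)·d / det(I−A), with det(I−A) = 0.2520:
  x_1 = (0.4575·260 + 0.0650·120 + 0.0200·200) / 0.2520 = 130.75 / 0.2520 ≈ 518.8
  x_2 = (0.2250·260 + 0.3900·120 + 0.1200·200) / 0.2520 = 129.30 / 0.2520 ≈ 513.1
  x_3 = (0.1575·260 + 0.1050·120 + 0.4200·200) / 0.2520 = 137.55 / 0.2520 ≈ 545.8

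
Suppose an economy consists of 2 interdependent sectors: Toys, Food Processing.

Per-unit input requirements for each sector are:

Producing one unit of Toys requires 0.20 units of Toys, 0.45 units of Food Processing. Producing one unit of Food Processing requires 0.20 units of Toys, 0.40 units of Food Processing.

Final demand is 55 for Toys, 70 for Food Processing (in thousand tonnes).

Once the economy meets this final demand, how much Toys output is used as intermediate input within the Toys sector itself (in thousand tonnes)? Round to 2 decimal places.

z_11 = 24.10

I − A =
  [   0.80    -0.20]
  [  -0.45     0.60]
det(I−A) = (0.80)(0.60) − (-0.20)(-0.45) = 0.3900
adj(I−A) = [[0.60, 0.20], [0.45, 0.80]]
(I − A)⁻¹ = adj(I−A) / det(I−A) ≈
  [   1.5385     0.5128]
  [   1.1538     2.0513]
First solve x = (I − A)⁻¹ d = adj(I−A)·d / det(I−A); in particular x_1 = (0.60·55 + 0.20·70) / 0.3900 = 47.00 / 0.3900 ≈ 120.5128.
Intermediate flow from 1 to 1: z_11 = a_11 · x_1 = 0.20 × 47.00 / 0.3900 = 9.40 / 0.3900 ≈ 24.10.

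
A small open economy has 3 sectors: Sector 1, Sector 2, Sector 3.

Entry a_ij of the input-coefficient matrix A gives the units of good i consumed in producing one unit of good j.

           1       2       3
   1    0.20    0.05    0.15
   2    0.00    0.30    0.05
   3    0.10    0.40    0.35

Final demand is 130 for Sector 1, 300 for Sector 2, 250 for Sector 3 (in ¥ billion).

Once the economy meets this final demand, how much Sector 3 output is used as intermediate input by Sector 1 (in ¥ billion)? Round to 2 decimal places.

z_31 = 32.97

I − A =
  [   0.80    -0.05    -0.15]
  [   0.00     0.70    -0.05]
  [  -0.10    -0.40     0.65]
Cofactors of I−A, C_ij = (−1)^(i+j)·(minor ij) (rows/columns in the sector order above):
  C_11 = (0.70)(0.65) − (-0.05)(-0.40) = 0.4350
  C_12 = −[(0.00)(0.65) − (-0.05)(-0.10)] = 0.0050
  C_13 = (0.00)(-0.40) − (0.70)(-0.10) = 0.0700
  C_21 = −[(-0.05)(0.65) − (-0.15)(-0.40)] = 0.0925
  C_22 = (0.80)(0.65) − (-0.15)(-0.10) = 0.5050
  C_23 = −[(0.80)(-0.40) − (-0.05)(-0.10)] = 0.3250
  C_31 = (-0.05)(-0.05) − (-0.15)(0.70) = 0.1075
  C_32 = −[(0.80)(-0.05) − (-0.15)(0.00)] = 0.0400
  C_33 = (0.80)(0.70) − (-0.05)(0.00) = 0.5600
det(I−A) = Σ_j (I−A)_1j·C_1j = (0.80)(0.4350) + (-0.05)(0.0050) + (-0.15)(0.0700) = 0.33725
adj(I−A) = Cᵀ =
  [ 0.4350   0.0925   0.1075]
  [ 0.0050   0.5050   0.0400]
  [ 0.0700   0.3250   0.5600]
(I − A)⁻¹ = adj(I−A) / det(I−A) ≈
  [   1.2898     0.2743     0.3188]
  [   0.0148     1.4974     0.1186]
  [   0.2076     0.9637     1.6605]
First solve x = (I − A)⁻¹ d = adj(I−A)·d / det(I−A); in particular x_1 = (0.4350·130 + 0.0925·300 + 0.1075·250) / 0.33725 = 111.175 / 0.33725 ≈ 329.6516.
Intermediate flow from 3 to 1: z_31 = a_31 · x_1 = 0.10 × 111.175 / 0.33725 = 11.1175 / 0.33725 ≈ 32.97.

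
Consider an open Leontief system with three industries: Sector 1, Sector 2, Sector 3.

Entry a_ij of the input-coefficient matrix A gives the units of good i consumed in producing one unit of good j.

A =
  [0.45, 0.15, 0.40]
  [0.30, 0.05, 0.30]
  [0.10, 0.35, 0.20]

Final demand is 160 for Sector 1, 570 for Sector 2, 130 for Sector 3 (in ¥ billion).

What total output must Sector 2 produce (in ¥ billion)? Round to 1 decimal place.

I − A =
  [   0.55    -0.15    -0.40]
  [  -0.30     0.95    -0.30]
  [  -0.10    -0.35     0.80]
Cofactors of I−A, C_ij = (−1)^(i+j)·(minor ij) (rows/columns in the sector order above):
  C_11 = (0.95)(0.80) − (-0.30)(-0.35) = 0.6550
  C_12 = −[(-0.30)(0.80) − (-0.30)(-0.10)] = 0.2700
  C_13 = (-0.30)(-0.35) − (0.95)(-0.10) = 0.2000
  C_21 = −[(-0.15)(0.80) − (-0.40)(-0.35)] = 0.2600
  C_22 = (0.55)(0.80) − (-0.40)(-0.10) = 0.4000
  C_23 = −[(0.55)(-0.35) − (-0.15)(-0.10)] = 0.2075
  C_31 = (-0.15)(-0.30) − (-0.40)(0.95) = 0.4250
  C_32 = −[(0.55)(-0.30) − (-0.40)(-0.30)] = 0.2850
  C_33 = (0.55)(0.95) − (-0.15)(-0.30) = 0.4775
det(I−A) = Σ_j (I−A)_1j·C_1j = (0.55)(0.6550) + (-0.15)(0.2700) + (-0.40)(0.2000) = 0.23975
adj(I−A) = Cᵀ =
  [ 0.6550   0.2600   0.4250]
  [ 0.2700   0.4000   0.2850]
  [ 0.2000   0.2075   0.4775]
(I − A)⁻¹ = adj(I−A) / det(I−A) ≈
  [   2.7320     1.0845     1.7727]
  [   1.1262     1.6684     1.1887]
  [   0.8342     0.8655     1.9917]
x = (I − A)⁻¹ d = adj(I−A)·d / det(I−A), with det(I−A) = 0.23975:
  x_1 = (0.6550·160 + 0.2600·570 + 0.4250·130) / 0.23975 = 308.25 / 0.23975 ≈ 1285.7
  x_2 = (0.2700·160 + 0.4000·570 + 0.2850·130) / 0.23975 = 308.25 / 0.23975 ≈ 1285.7
  x_3 = (0.2000·160 + 0.2075·570 + 0.4775·130) / 0.23975 = 212.35 / 0.23975 ≈ 885.7

x_2 = 1285.7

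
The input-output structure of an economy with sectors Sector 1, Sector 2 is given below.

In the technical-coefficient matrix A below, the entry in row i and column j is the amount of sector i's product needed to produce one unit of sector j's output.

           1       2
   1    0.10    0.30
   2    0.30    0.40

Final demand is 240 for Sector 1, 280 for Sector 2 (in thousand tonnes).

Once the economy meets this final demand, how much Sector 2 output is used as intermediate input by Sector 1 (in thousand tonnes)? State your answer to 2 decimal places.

I − A =
  [   0.90    -0.30]
  [  -0.30     0.60]
det(I−A) = (0.90)(0.60) − (-0.30)(-0.30) = 0.4500
adj(I−A) = [[0.60, 0.30], [0.30, 0.90]]
(I − A)⁻¹ = adj(I−A) / det(I−A) ≈
  [   1.3333     0.6667]
  [   0.6667     2.0000]
First solve x = (I − A)⁻¹ d = adj(I−A)·d / det(I−A); in particular x_1 = (0.60·240 + 0.30·280) / 0.4500 = 228.00 / 0.4500 ≈ 506.6667.
Intermediate flow from 2 to 1: z_21 = a_21 · x_1 = 0.30 × 228.00 / 0.4500 = 68.40 / 0.4500 = 152.00.

z_21 = 152.00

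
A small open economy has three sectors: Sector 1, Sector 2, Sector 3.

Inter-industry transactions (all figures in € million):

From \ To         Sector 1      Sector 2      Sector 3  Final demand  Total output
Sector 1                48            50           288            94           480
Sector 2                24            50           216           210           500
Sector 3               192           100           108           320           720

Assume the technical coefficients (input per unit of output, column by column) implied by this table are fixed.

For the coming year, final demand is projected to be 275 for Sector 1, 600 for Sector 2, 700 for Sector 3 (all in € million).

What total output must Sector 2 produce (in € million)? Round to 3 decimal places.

Technical coefficients a_ij = z_ij / X_j:
  a_11 = 48/480 = 0.10, a_21 = 24/480 = 0.05, a_31 = 192/480 = 0.40
  a_12 = 50/500 = 0.10, a_22 = 50/500 = 0.10, a_32 = 100/500 = 0.20
  a_13 = 288/720 = 0.40, a_23 = 216/720 = 0.30, a_33 = 108/720 = 0.15
I − A =
  [   0.90    -0.10    -0.40]
  [  -0.05     0.90    -0.30]
  [  -0.40    -0.20     0.85]
Cofactors of I−A, C_ij = (−1)^(i+j)·(minor ij) (rows/columns in the sector order above):
  C_11 = (0.90)(0.85) − (-0.30)(-0.20) = 0.7050
  C_12 = −[(-0.05)(0.85) − (-0.30)(-0.40)] = 0.1625
  C_13 = (-0.05)(-0.20) − (0.90)(-0.40) = 0.3700
  C_21 = −[(-0.10)(0.85) − (-0.40)(-0.20)] = 0.1650
  C_22 = (0.90)(0.85) − (-0.40)(-0.40) = 0.6050
  C_23 = −[(0.90)(-0.20) − (-0.10)(-0.40)] = 0.2200
  C_31 = (-0.10)(-0.30) − (-0.40)(0.90) = 0.3900
  C_32 = −[(0.90)(-0.30) − (-0.40)(-0.05)] = 0.2900
  C_33 = (0.90)(0.90) − (-0.10)(-0.05) = 0.8050
det(I−A) = Σ_j (I−A)_1j·C_1j = (0.90)(0.7050) + (-0.10)(0.1625) + (-0.40)(0.3700) = 0.47025
adj(I−A) = Cᵀ =
  [ 0.7050   0.1650   0.3900]
  [ 0.1625   0.6050   0.2900]
  [ 0.3700   0.2200   0.8050]
(I − A)⁻¹ = adj(I−A) / det(I−A) ≈
  [   1.4992     0.3509     0.8293]
  [   0.3456     1.2865     0.6167]
  [   0.7868     0.4678     1.7119]
x = (I − A)⁻¹ d = adj(I−A)·d / det(I−A), with det(I−A) = 0.47025:
  x_1 = (0.7050·275 + 0.1650·600 + 0.3900·700) / 0.47025 = 565.875 / 0.47025 ≈ 1203.349
  x_2 = (0.1625·275 + 0.6050·600 + 0.2900·700) / 0.47025 = 610.6875 / 0.47025 ≈ 1298.644
  x_3 = (0.3700·275 + 0.2200·600 + 0.8050·700) / 0.47025 = 797.25 / 0.47025 ≈ 1695.375

x_2 = 1298.644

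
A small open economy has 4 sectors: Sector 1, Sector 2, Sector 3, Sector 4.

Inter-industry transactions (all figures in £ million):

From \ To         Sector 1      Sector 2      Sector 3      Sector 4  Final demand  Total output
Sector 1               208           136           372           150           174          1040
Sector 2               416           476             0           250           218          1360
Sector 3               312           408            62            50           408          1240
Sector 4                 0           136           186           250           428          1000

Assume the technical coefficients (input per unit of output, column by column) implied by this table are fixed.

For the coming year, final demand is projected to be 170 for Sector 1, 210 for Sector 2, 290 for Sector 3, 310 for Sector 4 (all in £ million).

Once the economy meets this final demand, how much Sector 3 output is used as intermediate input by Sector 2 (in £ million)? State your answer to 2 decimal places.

Technical coefficients a_ij = z_ij / X_j:
  a_11 = 208/1040 = 0.20, a_21 = 416/1040 = 0.40, a_31 = 312/1040 = 0.30, a_41 = 0/1040 = 0.00
  a_12 = 136/1360 = 0.10, a_22 = 476/1360 = 0.35, a_32 = 408/1360 = 0.30, a_42 = 136/1360 = 0.10
  a_13 = 372/1240 = 0.30, a_23 = 0/1240 = 0.00, a_33 = 62/1240 = 0.05, a_43 = 186/1240 = 0.15
  a_14 = 150/1000 = 0.15, a_24 = 250/1000 = 0.25, a_34 = 50/1000 = 0.05, a_44 = 250/1000 = 0.25
I − A =
  [   0.80    -0.10    -0.30    -0.15]
  [  -0.40     0.65     0.00    -0.25]
  [  -0.30    -0.30     0.95    -0.05]
  [   0.00    -0.10    -0.15     0.75]
Compute the cofactors C_ij = (−1)^(i+j)·(3×3 minor ij) of I−A; the adjugate is their transpose:
adj(I−A) = Cᵀ =
  [ 0.423250   0.160500   0.157125   0.148625]
  [ 0.293250   0.489750   0.129000   0.230500]
  [ 0.230750   0.211000   0.334000   0.138750]
  [ 0.085250   0.107500   0.084000   0.361500]
det(I−A) = Σ_j (I−A)_1j·C_1j = (0.80)(0.423250) + (-0.10)(0.293250) + (-0.30)(0.230750) + (-0.15)(0.085250) = 0.2272625
(I − A)⁻¹ = adj(I−A) / det(I−A) ≈
  [   1.8624     0.7062     0.6914     0.6540]
  [   1.2904     2.1550     0.5676     1.0142]
  [   1.0153     0.9284     1.4697     0.6105]
  [   0.3751     0.4730     0.3696     1.5907]
First solve x = (I − A)⁻¹ d = adj(I−A)·d / det(I−A); in particular x_2 = (0.293250·170 + 0.489750·210 + 0.129000·290 + 0.230500·310) / 0.2272625 = 261.565 / 0.2272625 ≈ 1150.9378.
Intermediate flow from 3 to 2: z_32 = a_32 · x_2 = 0.30 × 261.565 / 0.2272625 = 78.4695 / 0.2272625 ≈ 345.28.

z_32 = 345.28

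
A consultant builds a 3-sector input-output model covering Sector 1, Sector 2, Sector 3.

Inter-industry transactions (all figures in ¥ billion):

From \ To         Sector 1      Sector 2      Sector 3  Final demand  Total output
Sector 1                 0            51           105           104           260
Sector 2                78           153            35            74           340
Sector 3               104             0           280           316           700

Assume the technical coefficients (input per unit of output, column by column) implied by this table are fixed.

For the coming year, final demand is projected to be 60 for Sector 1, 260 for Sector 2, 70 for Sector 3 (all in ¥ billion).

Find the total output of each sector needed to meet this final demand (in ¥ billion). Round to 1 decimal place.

Technical coefficients a_ij = z_ij / X_j:
  a_11 = 0/260 = 0.00, a_21 = 78/260 = 0.30, a_31 = 104/260 = 0.40
  a_12 = 51/340 = 0.15, a_22 = 153/340 = 0.45, a_32 = 0/340 = 0.00
  a_13 = 105/700 = 0.15, a_23 = 35/700 = 0.05, a_33 = 280/700 = 0.40
I − A =
  [   1.00    -0.15    -0.15]
  [  -0.30     0.55    -0.05]
  [  -0.40     0.00     0.60]
Cofactors of I−A, C_ij = (−1)^(i+j)·(minor ij) (rows/columns in the sector order above):
  C_11 = (0.55)(0.60) − (-0.05)(0.00) = 0.3300
  C_12 = −[(-0.30)(0.60) − (-0.05)(-0.40)] = 0.2000
  C_13 = (-0.30)(0.00) − (0.55)(-0.40) = 0.2200
  C_21 = −[(-0.15)(0.60) − (-0.15)(0.00)] = 0.0900
  C_22 = (1.00)(0.60) − (-0.15)(-0.40) = 0.5400
  C_23 = −[(1.00)(0.00) − (-0.15)(-0.40)] = 0.0600
  C_31 = (-0.15)(-0.05) − (-0.15)(0.55) = 0.0900
  C_32 = −[(1.00)(-0.05) − (-0.15)(-0.30)] = 0.0950
  C_33 = (1.00)(0.55) − (-0.15)(-0.30) = 0.5050
det(I−A) = Σ_j (I−A)_1j·C_1j = (1.00)(0.3300) + (-0.15)(0.2000) + (-0.15)(0.2200) = 0.2670
adj(I−A) = Cᵀ =
  [ 0.3300   0.0900   0.0900]
  [ 0.2000   0.5400   0.0950]
  [ 0.2200   0.0600   0.5050]
(I − A)⁻¹ = adj(I−A) / det(I−A) ≈
  [   1.2360     0.3371     0.3371]
  [   0.7491     2.0225     0.3558]
  [   0.8240     0.2247     1.8914]
x = (I − A)⁻¹ d = adj(I−A)·d / det(I−A), with det(I−A) = 0.2670:
  x_1 = (0.3300·60 + 0.0900·260 + 0.0900·70) / 0.2670 = 49.50 / 0.2670 ≈ 185.4
  x_2 = (0.2000·60 + 0.5400·260 + 0.0950·70) / 0.2670 = 159.05 / 0.2670 ≈ 595.7
  x_3 = (0.2200·60 + 0.0600·260 + 0.5050·70) / 0.2670 = 64.15 / 0.2670 ≈ 240.3

x_1 = 185.4, x_2 = 595.7, x_3 = 240.3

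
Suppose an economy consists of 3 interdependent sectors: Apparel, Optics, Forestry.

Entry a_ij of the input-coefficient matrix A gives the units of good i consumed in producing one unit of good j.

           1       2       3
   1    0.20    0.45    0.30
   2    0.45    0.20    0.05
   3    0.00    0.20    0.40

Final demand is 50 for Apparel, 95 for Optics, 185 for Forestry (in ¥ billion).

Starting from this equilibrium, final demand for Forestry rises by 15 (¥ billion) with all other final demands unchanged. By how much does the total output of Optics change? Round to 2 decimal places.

I − A =
  [   0.80    -0.45    -0.30]
  [  -0.45     0.80    -0.05]
  [   0.00    -0.20     0.60]
Cofactors of I−A, C_ij = (−1)^(i+j)·(minor ij) (rows/columns in the sector order above):
  C_11 = (0.80)(0.60) − (-0.05)(-0.20) = 0.4700
  C_12 = −[(-0.45)(0.60) − (-0.05)(0.00)] = 0.2700
  C_13 = (-0.45)(-0.20) − (0.80)(0.00) = 0.0900
  C_21 = −[(-0.45)(0.60) − (-0.30)(-0.20)] = 0.3300
  C_22 = (0.80)(0.60) − (-0.30)(0.00) = 0.4800
  C_23 = −[(0.80)(-0.20) − (-0.45)(0.00)] = 0.1600
  C_31 = (-0.45)(-0.05) − (-0.30)(0.80) = 0.2625
  C_32 = −[(0.80)(-0.05) − (-0.30)(-0.45)] = 0.1750
  C_33 = (0.80)(0.80) − (-0.45)(-0.45) = 0.4375
det(I−A) = Σ_j (I−A)_1j·C_1j = (0.80)(0.4700) + (-0.45)(0.2700) + (-0.30)(0.0900) = 0.2275
adj(I−A) = Cᵀ =
  [ 0.4700   0.3300   0.2625]
  [ 0.2700   0.4800   0.1750]
  [ 0.0900   0.1600   0.4375]
(I − A)⁻¹ = adj(I−A) / det(I−A) ≈
  [   2.0659     1.4505     1.1538]
  [   1.1868     2.1099     0.7692]
  [   0.3956     0.7033     1.9231]
Δx = (I − A)⁻¹ Δd with Δd having +15 in the Forestry component and 0 elsewhere.
So Δx_2 = L_23 · (+15), where L_23 = adj(I−A)_23 / det(I−A) = 0.1750 / 0.2275.
Δx_2 = 0.1750 × (+15) / 0.2275 = 2.625 / 0.2275 ≈ 11.54.

Δx_2 = 11.54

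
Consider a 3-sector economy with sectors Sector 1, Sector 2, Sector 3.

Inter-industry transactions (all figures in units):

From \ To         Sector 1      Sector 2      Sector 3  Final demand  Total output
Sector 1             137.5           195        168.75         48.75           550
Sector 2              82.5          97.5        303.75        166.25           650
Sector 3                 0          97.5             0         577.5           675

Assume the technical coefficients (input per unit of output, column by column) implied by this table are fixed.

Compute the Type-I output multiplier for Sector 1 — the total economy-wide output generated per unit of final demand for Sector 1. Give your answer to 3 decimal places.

m_1 = 1.781

Technical coefficients a_ij = z_ij / X_j:
  a_11 = 137.5/550 = 0.25, a_21 = 82.5/550 = 0.15, a_31 = 0/550 = 0.00
  a_12 = 195/650 = 0.30, a_22 = 97.5/650 = 0.15, a_32 = 97.5/650 = 0.15
  a_13 = 168.75/675 = 0.25, a_23 = 303.75/675 = 0.45, a_33 = 0/675 = 0.00
I − A =
  [   0.75    -0.30    -0.25]
  [  -0.15     0.85    -0.45]
  [   0.00    -0.15     1.00]
Cofactors of I−A, C_ij = (−1)^(i+j)·(minor ij) (rows/columns in the sector order above):
  C_11 = (0.85)(1.00) − (-0.45)(-0.15) = 0.7825
  C_12 = −[(-0.15)(1.00) − (-0.45)(0.00)] = 0.1500
  C_13 = (-0.15)(-0.15) − (0.85)(0.00) = 0.0225
  C_21 = −[(-0.30)(1.00) − (-0.25)(-0.15)] = 0.3375
  C_22 = (0.75)(1.00) − (-0.25)(0.00) = 0.7500
  C_23 = −[(0.75)(-0.15) − (-0.30)(0.00)] = 0.1125
  C_31 = (-0.30)(-0.45) − (-0.25)(0.85) = 0.3475
  C_32 = −[(0.75)(-0.45) − (-0.25)(-0.15)] = 0.3750
  C_33 = (0.75)(0.85) − (-0.30)(-0.15) = 0.5925
det(I−A) = Σ_j (I−A)_1j·C_1j = (0.75)(0.7825) + (-0.30)(0.1500) + (-0.25)(0.0225) = 0.53625
adj(I−A) = Cᵀ =
  [ 0.7825   0.3375   0.3475]
  [ 0.1500   0.7500   0.3750]
  [ 0.0225   0.1125   0.5925]
(I − A)⁻¹ = adj(I−A) / det(I−A) ≈
  [   1.4592     0.6294     0.6480]
  [   0.2797     1.3986     0.6993]
  [   0.0420     0.2098     1.1049]
The output multiplier for sector j is the column-j sum of the Leontief inverse (I − A)⁻¹ = adj(I−A) / det(I−A).
Column 1 of adj(I−A): (0.7825, 0.1500, 0.0225); det(I−A) = 0.53625.
m_1 = (0.7825 + 0.1500 + 0.0225) / 0.53625 = 0.955 / 0.53625 ≈ 1.781.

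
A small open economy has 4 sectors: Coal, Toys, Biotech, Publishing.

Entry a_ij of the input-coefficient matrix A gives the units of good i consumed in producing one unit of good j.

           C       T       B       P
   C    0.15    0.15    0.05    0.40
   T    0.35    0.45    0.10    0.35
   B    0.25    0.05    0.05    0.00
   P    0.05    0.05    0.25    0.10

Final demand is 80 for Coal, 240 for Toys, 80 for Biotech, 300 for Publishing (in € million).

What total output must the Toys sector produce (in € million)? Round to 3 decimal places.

x_T = 1169.581

I − A =
  [   0.85    -0.15    -0.05    -0.40]
  [  -0.35     0.55    -0.10    -0.35]
  [  -0.25    -0.05     0.95     0.00]
  [  -0.05    -0.05    -0.25     0.90]
Compute the cofactors C_ij = (−1)^(i+j)·(3×3 minor ij) of I−A; the adjugate is their transpose:
adj(I−A) = Cᵀ =
  [ 0.44475   0.15450   0.10750   0.25775]
  [ 0.36025   0.67150   0.20050   0.42125]
  [ 0.13600   0.07600   0.33800   0.09000]
  [ 0.08250   0.06700   0.11100   0.37850]
det(I−A) = Σ_j (I−A)_1j·C_1j = (0.85)(0.44475) + (-0.15)(0.36025) + (-0.05)(0.13600) + (-0.40)(0.08250) = 0.2842
(I − A)⁻¹ = adj(I−A) / det(I−A) ≈
  [   1.5649     0.5436     0.3783     0.9069]
  [   1.2676     2.3628     0.7055     1.4822]
  [   0.4785     0.2674     1.1893     0.3167]
  [   0.2903     0.2357     0.3906     1.3318]
x = (I − A)⁻¹ d = adj(I−A)·d / det(I−A), with det(I−A) = 0.2842:
  x_C = (0.44475·80 + 0.15450·240 + 0.10750·80 + 0.25775·300) / 0.2842 = 158.585 / 0.2842 ≈ 558.005
  x_T = (0.36025·80 + 0.67150·240 + 0.20050·80 + 0.42125·300) / 0.2842 = 332.395 / 0.2842 ≈ 1169.581
  x_B = (0.13600·80 + 0.07600·240 + 0.33800·80 + 0.09000·300) / 0.2842 = 83.16 / 0.2842 ≈ 292.611
  x_P = (0.08250·80 + 0.06700·240 + 0.11100·80 + 0.37850·300) / 0.2842 = 145.11 / 0.2842 ≈ 510.591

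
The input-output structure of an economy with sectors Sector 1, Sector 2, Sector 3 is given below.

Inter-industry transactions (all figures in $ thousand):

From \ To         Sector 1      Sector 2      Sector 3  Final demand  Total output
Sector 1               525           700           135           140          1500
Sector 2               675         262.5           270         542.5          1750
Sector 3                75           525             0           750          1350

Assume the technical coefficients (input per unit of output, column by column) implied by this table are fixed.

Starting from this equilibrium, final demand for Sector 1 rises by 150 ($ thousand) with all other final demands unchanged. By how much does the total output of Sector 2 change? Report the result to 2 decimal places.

Δx_2 = 221.33

Technical coefficients a_ij = z_ij / X_j:
  a_11 = 525/1500 = 0.35, a_21 = 675/1500 = 0.45, a_31 = 75/1500 = 0.05
  a_12 = 700/1750 = 0.40, a_22 = 262.5/1750 = 0.15, a_32 = 525/1750 = 0.30
  a_13 = 135/1350 = 0.10, a_23 = 270/1350 = 0.20, a_33 = 0/1350 = 0.00
I − A =
  [   0.65    -0.40    -0.10]
  [  -0.45     0.85    -0.20]
  [  -0.05    -0.30     1.00]
Cofactors of I−A, C_ij = (−1)^(i+j)·(minor ij) (rows/columns in the sector order above):
  C_11 = (0.85)(1.00) − (-0.20)(-0.30) = 0.7900
  C_12 = −[(-0.45)(1.00) − (-0.20)(-0.05)] = 0.4600
  C_13 = (-0.45)(-0.30) − (0.85)(-0.05) = 0.1775
  C_21 = −[(-0.40)(1.00) − (-0.10)(-0.30)] = 0.4300
  C_22 = (0.65)(1.00) − (-0.10)(-0.05) = 0.6450
  C_23 = −[(0.65)(-0.30) − (-0.40)(-0.05)] = 0.2150
  C_31 = (-0.40)(-0.20) − (-0.10)(0.85) = 0.1650
  C_32 = −[(0.65)(-0.20) − (-0.10)(-0.45)] = 0.1750
  C_33 = (0.65)(0.85) − (-0.40)(-0.45) = 0.3725
det(I−A) = Σ_j (I−A)_1j·C_1j = (0.65)(0.7900) + (-0.40)(0.4600) + (-0.10)(0.1775) = 0.31175
adj(I−A) = Cᵀ =
  [ 0.7900   0.4300   0.1650]
  [ 0.4600   0.6450   0.1750]
  [ 0.1775   0.2150   0.3725]
(I − A)⁻¹ = adj(I−A) / det(I−A) ≈
  [   2.5341     1.3793     0.5293]
  [   1.4755     2.0690     0.5613]
  [   0.5694     0.6897     1.1949]
Δx = (I − A)⁻¹ Δd with Δd having +150 in the Sector 1 component and 0 elsewhere.
So Δx_2 = L_21 · (+150), where L_21 = adj(I−A)_21 / det(I−A) = 0.4600 / 0.31175.
Δx_2 = 0.4600 × (+150) / 0.31175 = 69.00 / 0.31175 ≈ 221.33.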